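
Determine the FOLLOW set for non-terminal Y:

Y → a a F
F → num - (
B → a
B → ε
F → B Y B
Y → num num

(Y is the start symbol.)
Y is the start symbol, so $ ∈ FOLLOW(Y).
In F → B Y B: Y is followed by B, add FIRST(B) \ {ε} = { 'a' }
  B is nullable, so also add FOLLOW(F)

The FOLLOW sets referred to above (computed the same way, to a fixed point):
  FOLLOW(F) = { $, 'a' }

Taking the union: FOLLOW(Y) = { $, 'a' }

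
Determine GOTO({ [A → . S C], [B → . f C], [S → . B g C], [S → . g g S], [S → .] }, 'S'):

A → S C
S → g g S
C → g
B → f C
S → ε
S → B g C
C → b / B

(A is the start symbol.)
{ [A → S . C], [C → . b / B], [C → . g] }

GOTO(I, 'S') = CLOSURE({ [A → αX.β] : [A → α.Xβ] ∈ I, X = 'S' })

Items with dot before 'S', with the dot advanced:
  [A → . S C] → [A → S . C]
Closure of the advanced items:
  [A → S . C] has the dot before C: add [C → . g], [C → . b / B]

GOTO = { [A → S . C], [C → . b / B], [C → . g] }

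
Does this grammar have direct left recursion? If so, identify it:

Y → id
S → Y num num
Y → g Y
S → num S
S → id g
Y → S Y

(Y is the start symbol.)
Direct left recursion occurs when N → N α for some non-terminal N (the right-hand side begins with the left-hand side itself).

Y → id: starts with id
S → Y num num: starts with Y
Y → g Y: starts with g
S → num S: starts with num
S → id g: starts with id
Y → S Y: starts with S

No direct left recursion found.

Answer: No direct left recursion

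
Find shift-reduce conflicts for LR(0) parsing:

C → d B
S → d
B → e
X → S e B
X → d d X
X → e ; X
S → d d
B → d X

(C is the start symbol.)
Augment with C' → C and build the canonical LR(0) collection (I0 = CLOSURE({[C' → . C]}), then GOTO on every symbol after a dot until no new states appear). It has 16 states:
  I0: { [C → . d B], [C' → . C] }  — shift
  I1: { [C' → C .] }  — accept
  I2: { [B → . d X], [B → . e], [C → d . B] }  — shift
  I3: { [C → d B .] }  — reduce
  I4: { [B → d . X], [S → . d d], [S → . d], [X → . S e B], [X → . d d X], [X → . e ; X] }  — shift
  I5: { [B → e .] }  — reduce
  I6: { [X → S . e B] }  — shift
  I7: { [B → d X .] }  — reduce
  I8: { [S → d . d], [S → d .], [X → d . d X] }  — shift, reduce
  I9: { [X → e . ; X] }  — shift
  I10: { [S → . d d], [S → . d], [X → . S e B], [X → . d d X], [X → . e ; X], [X → e ; . X] }  — shift
  I11: { [X → e ; X .] }  — reduce
  I12: { [S → . d d], [S → . d], [S → d d .], [X → . S e B], [X → . d d X], [X → . e ; X], [X → d d . X] }  — shift, reduce
  I13: { [X → d d X .] }  — reduce
  I14: { [B → . d X], [B → . e], [X → S e . B] }  — shift
  I15: { [X → S e B .] }  — reduce

I8 contains reduce item [S → d .] and shift items [S → d . d], [X → d . d X] — shift-reduce conflict.
I12 contains reduce item [S → d d .] and shift items [S → . d], [S → . d d], [X → . d d X], [X → . e ; X] — shift-reduce conflict.

Answer: Yes — I8: [S → d .] vs [S → d . d]; I12: [S → d d .] vs [S → . d]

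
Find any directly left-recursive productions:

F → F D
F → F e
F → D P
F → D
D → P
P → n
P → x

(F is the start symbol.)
Yes, F is left-recursive

Direct left recursion occurs when N → N α for some non-terminal N (the right-hand side begins with the left-hand side itself).

F → F D: LEFT RECURSIVE (starts with F)
F → F e: LEFT RECURSIVE (starts with F)
F → D P: starts with D
F → D: starts with D
D → P: starts with P
P → n: starts with n
P → x: starts with x

The grammar has direct left recursion on: F.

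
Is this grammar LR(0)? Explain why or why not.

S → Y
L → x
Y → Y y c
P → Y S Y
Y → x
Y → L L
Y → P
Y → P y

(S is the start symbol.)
Augment with S' → S and build the canonical LR(0) collection (I0 = CLOSURE({[S' → . S]}), then GOTO on every symbol after a dot until no new states appear). It has 13 states:
  I0: { [L → . x], [P → . Y S Y], [S → . Y], [S' → . S], [Y → . L L], [Y → . P y], [Y → . P], [Y → . Y y c], [Y → . x] }  — shift
  I1: { [L → . x], [Y → L . L] }  — shift
  I2: { [Y → P . y], [Y → P .] }  — shift, reduce
  I3: { [S' → S .] }  — accept
  I4: { [L → . x], [P → . Y S Y], [P → Y . S Y], [S → . Y], [S → Y .], [Y → . L L], [Y → . P y], [Y → . P], [Y → . Y y c], [Y → . x], [Y → Y . y c] }  — shift, reduce
  I5: { [L → x .], [Y → x .] }  — 2 reduces
  I6: { [L → . x], [P → . Y S Y], [P → Y S . Y], [Y → . L L], [Y → . P y], [Y → . P], [Y → . Y y c], [Y → . x] }  — shift
  I7: { [Y → Y y . c] }  — shift
  I8: { [Y → Y y c .] }  — reduce
  I9: { [L → . x], [P → . Y S Y], [P → Y . S Y], [P → Y S Y .], [S → . Y], [Y → . L L], [Y → . P y], [Y → . P], [Y → . Y y c], [Y → . x], [Y → Y . y c] }  — shift, reduce
  I10: { [Y → P y .] }  — reduce
  I11: { [Y → L L .] }  — reduce
  I12: { [L → x .] }  — reduce

Conflict in state I2:
  Shift-reduce conflict between [Y → P .] and [Y → P . y]
So the grammar is NOT LR(0).

Answer: No. Shift-reduce conflict between [Y → P .] and [Y → P . y]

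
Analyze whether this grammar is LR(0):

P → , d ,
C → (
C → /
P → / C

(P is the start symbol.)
Yes, the grammar is LR(0)

A grammar is LR(0) if no state in the canonical LR(0) collection has:
  - both a shift item (dot before a terminal) and a complete item (shift-reduce conflict), or
  - two or more complete items (reduce-reduce conflict; the accept item [P' → P .] counts as a complete item here).

Augment with P' → P and build the canonical LR(0) collection (I0 = CLOSURE({[P' → . P]}), then GOTO on every symbol after a dot until no new states appear). It has 9 states:
  I0: { [P → . , d ,], [P → . / C], [P' → . P] }  — shift
  I1: { [P → , . d ,] }  — shift
  I2: { [C → . (], [C → . /], [P → / . C] }  — shift
  I3: { [P' → P .] }  — accept
  I4: { [C → ( .] }  — reduce
  I5: { [C → / .] }  — reduce
  I6: { [P → / C .] }  — reduce
  I7: { [P → , d . ,] }  — shift
  I8: { [P → , d , .] }  — reduce

Every state is either a pure shift/goto state or contains exactly one complete item and nothing to shift — no conflicts. The grammar is LR(0).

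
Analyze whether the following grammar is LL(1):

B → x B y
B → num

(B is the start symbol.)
Yes, the grammar is LL(1).

For B:
  PREDICT(B → x B y) = { 'x' }
  PREDICT(B → num) = { 'num' }

All predict sets are disjoint. The grammar IS LL(1).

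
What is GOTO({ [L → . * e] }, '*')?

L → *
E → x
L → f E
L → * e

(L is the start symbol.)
GOTO(I, '*') = CLOSURE({ [A → αX.β] : [A → α.Xβ] ∈ I, X = '*' })

Items with dot before '*', with the dot advanced:
  [L → . * e] → [L → * . e]
Closure adds nothing (no advanced item has the dot before a non-terminal).

GOTO = { [L → * . e] }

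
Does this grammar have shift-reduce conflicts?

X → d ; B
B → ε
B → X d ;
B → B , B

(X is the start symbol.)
Augment with X' → X and build the canonical LR(0) collection (I0 = CLOSURE({[X' → . X]}), then GOTO on every symbol after a dot until no new states appear). It has 10 states:
  I0: { [X → . d ; B], [X' → . X] }  — shift
  I1: { [X' → X .] }  — accept
  I2: { [X → d . ; B] }  — shift
  I3: { [B → . B , B], [B → . X d ;], [B → .], [X → . d ; B], [X → d ; . B] }  — shift, reduce
  I4: { [B → B . , B], [X → d ; B .] }  — shift, reduce
  I5: { [B → X . d ;] }  — shift
  I6: { [B → X d . ;] }  — shift
  I7: { [B → X d ; .] }  — reduce
  I8: { [B → . B , B], [B → . X d ;], [B → .], [B → B , . B], [X → . d ; B] }  — shift, reduce
  I9: { [B → B , B .], [B → B . , B] }  — shift, reduce

I3 contains reduce item [B → .] and shift item [X → . d ; B] — shift-reduce conflict.
I4 contains reduce item [X → d ; B .] and shift item [B → B . , B] — shift-reduce conflict.
I8 contains reduce item [B → .] and shift item [X → . d ; B] — shift-reduce conflict.
I9 contains reduce item [B → B , B .] and shift item [B → B . , B] — shift-reduce conflict.

Answer: Yes — I3: [B → .] vs [X → . d ; B]; I4: [X → d ; B .] vs [B → B . , B]; I8: [B → .] vs [X → . d ; B]; I9: [B → B , B .] vs [B → B . , B]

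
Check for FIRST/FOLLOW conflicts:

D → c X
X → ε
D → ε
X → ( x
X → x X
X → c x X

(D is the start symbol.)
A FIRST/FOLLOW conflict occurs when a non-terminal N has a nullable alternative N → β (β ⇒* ε) and another alternative N → α with FIRST(α) ∩ FOLLOW(N) ≠ ∅: on such a lookahead the parser cannot decide between expanding α and letting N vanish via β.

Nullable non-terminals: D, X.

D: nullable alternative(s) D → ε; FOLLOW(D) = { $ }
  D → c X: FIRST \ {ε} = { 'c' } — disjoint from FOLLOW(D)
  D → ε: FIRST \ {ε} = { } — this is the only nullable alternative, skip

X: nullable alternative(s) X → ε; FOLLOW(X) = { $ }
  X → ε: FIRST \ {ε} = { } — this is the only nullable alternative, skip
  X → ( x: FIRST \ {ε} = { '(' } — disjoint from FOLLOW(X)
  X → x X: FIRST \ {ε} = { 'x' } — disjoint from FOLLOW(X)
  X → c x X: FIRST \ {ε} = { 'c' } — disjoint from FOLLOW(X)

No FIRST/FOLLOW conflicts found.

Answer: No FIRST/FOLLOW conflicts.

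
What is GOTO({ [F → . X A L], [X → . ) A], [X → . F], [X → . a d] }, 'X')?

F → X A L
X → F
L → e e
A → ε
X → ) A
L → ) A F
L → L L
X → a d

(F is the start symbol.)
GOTO(I, 'X') = CLOSURE({ [A → αX.β] : [A → α.Xβ] ∈ I, X = 'X' })

Items with dot before 'X', with the dot advanced:
  [F → . X A L] → [F → X . A L]
Closure of the advanced items:
  [F → X . A L] has the dot before A: add [A → .]

GOTO = { [A → .], [F → X . A L] }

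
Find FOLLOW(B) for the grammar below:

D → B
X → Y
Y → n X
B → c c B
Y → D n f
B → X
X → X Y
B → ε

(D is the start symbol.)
In D → B: B is at the end, add FOLLOW(D)
In B → c c B: B is at the end; this adds FOLLOW(B) to itself — nothing new

The FOLLOW sets referred to above (computed the same way, to a fixed point):
  FOLLOW(D) = { $, 'n' }

Taking the union: FOLLOW(B) = { $, 'n' }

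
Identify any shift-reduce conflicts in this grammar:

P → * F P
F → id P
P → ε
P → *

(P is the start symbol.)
Yes — I0: [P → .] vs [P → . *]; I1: [P → * .] vs [F → . id P]; I3: [P → .] vs [P → . *]; I4: [P → .] vs [P → . *]

A shift-reduce conflict occurs when an LR(0) state has both:
  - a complete (reduce) item [A → α .] (dot at the end), and
  - a shift item [B → β . c γ] (dot before a terminal).

Augment with P' → P and build the canonical LR(0) collection (I0 = CLOSURE({[P' → . P]}), then GOTO on every symbol after a dot until no new states appear). It has 7 states:
  I0: { [P → . * F P], [P → . *], [P → .], [P' → . P] }  — shift, reduce
  I1: { [F → . id P], [P → * . F P], [P → * .] }  — shift, reduce
  I2: { [P' → P .] }  — accept
  I3: { [P → * F . P], [P → . * F P], [P → . *], [P → .] }  — shift, reduce
  I4: { [F → id . P], [P → . * F P], [P → . *], [P → .] }  — shift, reduce
  I5: { [F → id P .] }  — reduce
  I6: { [P → * F P .] }  — reduce

I0 contains reduce item [P → .] and shift items [P → . *], [P → . * F P] — shift-reduce conflict.
I1 contains reduce item [P → * .] and shift item [F → . id P] — shift-reduce conflict.
I3 contains reduce item [P → .] and shift items [P → . *], [P → . * F P] — shift-reduce conflict.
I4 contains reduce item [P → .] and shift items [P → . *], [P → . * F P] — shift-reduce conflict.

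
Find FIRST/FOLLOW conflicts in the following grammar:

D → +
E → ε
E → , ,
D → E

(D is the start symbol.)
A FIRST/FOLLOW conflict occurs when a non-terminal N has a nullable alternative N → β (β ⇒* ε) and another alternative N → α with FIRST(α) ∩ FOLLOW(N) ≠ ∅: on such a lookahead the parser cannot decide between expanding α and letting N vanish via β.

Nullable non-terminals: D, E.
FIRST sets used below: FIRST(E) = { ',', ε }

D: nullable alternative(s) D → E; FOLLOW(D) = { $ }
  D → +: FIRST \ {ε} = { '+' } — disjoint from FOLLOW(D)
  D → E: FIRST \ {ε} = { ',' } — this is the only nullable alternative, skip

E: nullable alternative(s) E → ε; FOLLOW(E) = { $ }
  E → ε: FIRST \ {ε} = { } — this is the only nullable alternative, skip
  E → , ,: FIRST \ {ε} = { ',' } — disjoint from FOLLOW(E)

No FIRST/FOLLOW conflicts found.

Answer: No FIRST/FOLLOW conflicts.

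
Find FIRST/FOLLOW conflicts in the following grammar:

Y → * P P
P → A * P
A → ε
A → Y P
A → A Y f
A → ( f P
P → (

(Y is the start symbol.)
A FIRST/FOLLOW conflict occurs when a non-terminal N has a nullable alternative N → β (β ⇒* ε) and another alternative N → α with FIRST(α) ∩ FOLLOW(N) ≠ ∅: on such a lookahead the parser cannot decide between expanding α and letting N vanish via β.

Nullable non-terminals: A.
FIRST sets used below: FIRST(Y) = { '*' }, FIRST(A) = { '(', '*', ε }

A: nullable alternative(s) A → ε; FOLLOW(A) = { '*' }
  A → ε: FIRST \ {ε} = { } — this is the only nullable alternative, skip
  A → Y P: FIRST \ {ε} = { '*' } — overlaps FOLLOW(A) on { '*' }: CONFLICT
  A → A Y f: FIRST \ {ε} = { '(', '*' } — overlaps FOLLOW(A) on { '*' }: CONFLICT
  A → ( f P: FIRST \ {ε} = { '(' } — disjoint from FOLLOW(A)

P, Y have no nullable alternative, so no FIRST/FOLLOW check is needed there.

So the grammar has 2 FIRST/FOLLOW conflicts (marked CONFLICT above).

Answer: Yes. A → Y P with FOLLOW(A) on { '*' }; A → A Y f with FOLLOW(A) on { '*' }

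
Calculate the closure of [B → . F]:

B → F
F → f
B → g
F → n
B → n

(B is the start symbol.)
{ [B → . F], [F → . f], [F → . n] }

To compute CLOSURE, for each item [A → α.Bβ] where B is a non-terminal, add [B → .γ] for all productions B → γ; repeat for the newly added items until nothing changes.

Start with: [B → . F]
  [B → . F] has the dot before F: add [F → . f], [F → . n]
No further items can be added.

CLOSURE = { [B → . F], [F → . f], [F → . n] }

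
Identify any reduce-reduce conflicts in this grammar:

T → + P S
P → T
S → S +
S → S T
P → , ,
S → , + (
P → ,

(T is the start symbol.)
Augment with T' → T and build the canonical LR(0) collection (I0 = CLOSURE({[T' → . T]}), then GOTO on every symbol after a dot until no new states appear). It has 13 states:
  I0: { [T → . + P S], [T' → . T] }  — shift
  I1: { [P → . , ,], [P → . ,], [P → . T], [T → + . P S], [T → . + P S] }  — shift
  I2: { [T' → T .] }  — accept
  I3: { [P → , . ,], [P → , .] }  — shift, reduce
  I4: { [S → . , + (], [S → . S +], [S → . S T], [T → + P . S] }  — shift
  I5: { [P → T .] }  — reduce
  I6: { [S → , . + (] }  — shift
  I7: { [S → S . +], [S → S . T], [T → + P S .], [T → . + P S] }  — shift, reduce
  I8: { [P → . , ,], [P → . ,], [P → . T], [S → S + .], [T → + . P S], [T → . + P S] }  — shift, reduce
  I9: { [S → S T .] }  — reduce
  I10: { [S → , + . (] }  — shift
  I11: { [S → , + ( .] }  — reduce
  I12: { [P → , , .] }  — reduce

No state contains more than one complete item.

Answer: No reduce-reduce conflicts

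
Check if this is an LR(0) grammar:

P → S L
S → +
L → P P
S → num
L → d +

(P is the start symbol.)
Yes, the grammar is LR(0)

A grammar is LR(0) if no state in the canonical LR(0) collection has:
  - both a shift item (dot before a terminal) and a complete item (shift-reduce conflict), or
  - two or more complete items (reduce-reduce conflict; the accept item [P' → P .] counts as a complete item here).

Augment with P' → P and build the canonical LR(0) collection (I0 = CLOSURE({[P' → . P]}), then GOTO on every symbol after a dot until no new states appear). It has 10 states:
  I0: { [P → . S L], [P' → . P], [S → . +], [S → . num] }  — shift
  I1: { [S → + .] }  — reduce
  I2: { [P' → P .] }  — accept
  I3: { [L → . P P], [L → . d +], [P → . S L], [P → S . L], [S → . +], [S → . num] }  — shift
  I4: { [S → num .] }  — reduce
  I5: { [P → S L .] }  — reduce
  I6: { [L → P . P], [P → . S L], [S → . +], [S → . num] }  — shift
  I7: { [L → d . +] }  — shift
  I8: { [L → d + .] }  — reduce
  I9: { [L → P P .] }  — reduce

Every state is either a pure shift/goto state or contains exactly one complete item and nothing to shift — no conflicts. The grammar is LR(0).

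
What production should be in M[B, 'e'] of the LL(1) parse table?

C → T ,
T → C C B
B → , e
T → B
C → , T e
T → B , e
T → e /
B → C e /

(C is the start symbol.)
B → C e /

To find M[B, 'e'], we find productions for B where 'e' is in the predict set (PREDICT(N → α) = (FIRST(α) \ {ε}) ∪ (FOLLOW(N) if α ⇒* ε)).

Relevant sets:
  FIRST(C) = { ',', 'e' }

B → , e: PREDICT = { ',' }
B → C e /: PREDICT = { ',', 'e' }
  'e' is in predict set, so this production goes in M[B, 'e']

M[B, 'e'] = B → C e /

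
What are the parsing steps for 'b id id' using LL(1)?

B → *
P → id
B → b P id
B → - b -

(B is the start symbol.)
LL(1) parsing maintains a stack (initially the start symbol over $) and the input. At each step: if the stack top is a terminal, match it against the current input token; if it is a non-terminal N, replace it with the RHS of M[N, lookahead] (the unique production whose predict set contains the lookahead).

Stack is shown with the top on the left.

Stack     Input      Action
---------------------------
B $       b id id $  output B → b P id
b P id $  b id id $  match 'b'
P id $    id id $    output P → id
id id $   id id $    match 'id'
id $      id $       match 'id'
$         $          accept

The string is accepted.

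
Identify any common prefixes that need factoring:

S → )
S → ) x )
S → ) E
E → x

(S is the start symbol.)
Left-factoring is needed when two productions for the same non-terminal
share a common prefix on the right-hand side.

Productions for S:
  S → )
  S → ) x )
  S → ) E

Found common prefix ')' in productions for S

Answer: Yes, S has productions with common prefix ')'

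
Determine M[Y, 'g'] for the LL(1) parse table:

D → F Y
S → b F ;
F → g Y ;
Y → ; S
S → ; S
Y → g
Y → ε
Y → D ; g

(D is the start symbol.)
Y → g, Y → D ; g

To find M[Y, 'g'], we find productions for Y where 'g' is in the predict set (PREDICT(N → α) = (FIRST(α) \ {ε}) ∪ (FOLLOW(N) if α ⇒* ε)).

Relevant sets:
  FIRST(D) = { 'g' }
  FOLLOW(Y) = { $, ';' }

Y → ; S: PREDICT = { ';' }
Y → g: PREDICT = { 'g' }
  'g' is in predict set, so this production goes in M[Y, 'g']
Y → ε: PREDICT = { $, ';' }
Y → D ; g: PREDICT = { 'g' }
  'g' is in predict set, so this production goes in M[Y, 'g']

M[Y, 'g'] = Y → g, Y → D ; g  (a multiply-defined cell — the grammar is not LL(1))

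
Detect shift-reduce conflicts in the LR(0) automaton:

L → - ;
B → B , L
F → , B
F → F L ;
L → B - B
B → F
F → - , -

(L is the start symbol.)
Augment with L' → L and build the canonical LR(0) collection (I0 = CLOSURE({[L' → . L]}), then GOTO on every symbol after a dot until no new states appear). It has 17 states:
  I0: { [B → . B , L], [B → . F], [F → . , B], [F → . - , -], [F → . F L ;], [L → . - ;], [L → . B - B], [L' → . L] }  — shift
  I1: { [B → . B , L], [B → . F], [F → , . B], [F → . , B], [F → . - , -], [F → . F L ;] }  — shift
  I2: { [F → - . , -], [L → - . ;] }  — shift
  I3: { [B → B . , L], [L → B . - B] }  — shift
  I4: { [B → . B , L], [B → . F], [B → F .], [F → . , B], [F → . - , -], [F → . F L ;], [F → F . L ;], [L → . - ;], [L → . B - B] }  — shift, reduce
  I5: { [L' → L .] }  — accept
  I6: { [F → F L . ;] }  — shift
  I7: { [F → F L ; .] }  — reduce
  I8: { [B → . B , L], [B → . F], [B → B , . L], [F → . , B], [F → . - , -], [F → . F L ;], [L → . - ;], [L → . B - B] }  — shift
  I9: { [B → . B , L], [B → . F], [F → . , B], [F → . - , -], [F → . F L ;], [L → B - . B] }  — shift
  I10: { [F → - . , -] }  — shift
  I11: { [B → B . , L], [L → B - B .] }  — shift, reduce
  I12: { [F → - , . -] }  — shift
  I13: { [F → - , - .] }  — reduce
  I14: { [B → B , L .] }  — reduce
  I15: { [L → - ; .] }  — reduce
  I16: { [B → B . , L], [F → , B .] }  — shift, reduce

I4 contains reduce item [B → F .] and shift items [F → . , B], [F → . - , -], [L → . - ;] — shift-reduce conflict.
I11 contains reduce item [L → B - B .] and shift item [B → B . , L] — shift-reduce conflict.
I16 contains reduce item [F → , B .] and shift item [B → B . , L] — shift-reduce conflict.

Answer: Yes — I4: [B → F .] vs [F → . , B]; I11: [L → B - B .] vs [B → B . , L]; I16: [F → , B .] vs [B → B . , L]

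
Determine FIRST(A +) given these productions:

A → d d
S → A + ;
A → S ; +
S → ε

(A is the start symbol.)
FIRST sets of the non-terminals involved (from the grammar, by fixed-point iteration):
  FIRST(A) = { ';', 'd' }

To compute FIRST(A +), process the symbols left to right:
Symbol A is a non-terminal. Add FIRST(A) \ {ε} = { ';', 'd' }
A is not nullable (ε ∉ FIRST(A)), so stop here.
FIRST(A +) = { ';', 'd' }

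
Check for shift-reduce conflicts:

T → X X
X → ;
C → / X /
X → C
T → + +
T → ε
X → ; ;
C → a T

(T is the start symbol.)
Yes — I0: [T → .] vs [C → . / X /]; I3: [X → ; .] vs [X → ; . ;]; I7: [T → .] vs [C → . / X /]

A shift-reduce conflict occurs when an LR(0) state has both:
  - a complete (reduce) item [A → α .] (dot at the end), and
  - a shift item [B → β . c γ] (dot before a terminal).

Augment with T' → T and build the canonical LR(0) collection (I0 = CLOSURE({[T' → . T]}), then GOTO on every symbol after a dot until no new states appear). It has 14 states:
  I0: { [C → . / X /], [C → . a T], [T → . + +], [T → . X X], [T → .], [T' → . T], [X → . ; ;], [X → . ;], [X → . C] }  — shift, reduce
  I1: { [T → + . +] }  — shift
  I2: { [C → . / X /], [C → . a T], [C → / . X /], [X → . ; ;], [X → . ;], [X → . C] }  — shift
  I3: { [X → ; . ;], [X → ; .] }  — shift, reduce
  I4: { [X → C .] }  — reduce
  I5: { [T' → T .] }  — accept
  I6: { [C → . / X /], [C → . a T], [T → X . X], [X → . ; ;], [X → . ;], [X → . C] }  — shift
  I7: { [C → . / X /], [C → . a T], [C → a . T], [T → . + +], [T → . X X], [T → .], [X → . ; ;], [X → . ;], [X → . C] }  — shift, reduce
  I8: { [C → a T .] }  — reduce
  I9: { [T → X X .] }  — reduce
  I10: { [X → ; ; .] }  — reduce
  I11: { [C → / X . /] }  — shift
  I12: { [C → / X / .] }  — reduce
  I13: { [T → + + .] }  — reduce

I0 contains reduce item [T → .] and shift items [C → . / X /], [C → . a T], [T → . + +], [X → . ;], [X → . ; ;] — shift-reduce conflict.
I3 contains reduce item [X → ; .] and shift item [X → ; . ;] — shift-reduce conflict.
I7 contains reduce item [T → .] and shift items [C → . / X /], [C → . a T], [T → . + +], [X → . ;], [X → . ; ;] — shift-reduce conflict.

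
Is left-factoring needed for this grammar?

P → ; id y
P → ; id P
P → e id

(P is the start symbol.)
Left-factoring is needed when two productions for the same non-terminal
share a common prefix on the right-hand side.

Productions for P:
  P → ; id y
  P → ; id P
  P → e id

Found common prefix '; id' in productions for P

Answer: Yes, P has productions with common prefix '; id'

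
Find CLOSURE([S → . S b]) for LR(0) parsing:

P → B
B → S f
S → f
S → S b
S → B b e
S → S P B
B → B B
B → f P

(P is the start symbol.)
Start with: [S → . S b]
  [S → . S b] has the dot before S: add [S → . f], [S → . B b e], [S → . S P B]
  [S → . B b e] has the dot before B: add [B → . S f], [B → . B B], [B → . f P]
No further items can be added.

CLOSURE = { [B → . B B], [B → . S f], [B → . f P], [S → . B b e], [S → . S P B], [S → . S b], [S → . f] }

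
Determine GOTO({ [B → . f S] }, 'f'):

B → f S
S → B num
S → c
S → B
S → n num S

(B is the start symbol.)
GOTO(I, 'f') = CLOSURE({ [A → αX.β] : [A → α.Xβ] ∈ I, X = 'f' })

Items with dot before 'f', with the dot advanced:
  [B → . f S] → [B → f . S]
Closure of the advanced items:
  [B → f . S] has the dot before S: add [S → . B num], [S → . c], [S → . B], [S → . n num S]
  [S → . B num] has the dot before B: add [B → . f S]

GOTO = { [B → . f S], [B → f . S], [S → . B num], [S → . B], [S → . c], [S → . n num S] }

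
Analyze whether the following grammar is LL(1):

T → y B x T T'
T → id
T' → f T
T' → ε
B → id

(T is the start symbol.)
Relevant sets:
  FOLLOW(T') = { $, 'f' }

For T:
  PREDICT(T → y B x T T') = { 'y' }
  PREDICT(T → id) = { 'id' }
For T':
  PREDICT(T' → f T) = { 'f' }
  PREDICT(T' → ε) = { $, 'f' }
B has a single production, so nothing to check there.

Conflict found: Predict set conflict for T': { 'f' }
The grammar is NOT LL(1).

Answer: No. Predict set conflict for T': { 'f' }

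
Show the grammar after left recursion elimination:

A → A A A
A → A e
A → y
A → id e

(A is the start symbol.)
A → y A'
A → id e A'
A' → A A A'
A' → e A'
A' → ε

A is directly left-recursive. The standard transformation for
  A → A α₁ | ... | A α_m | β₁ | ... | β_n
is
  A  → β₁ A' | ... | β_n A'
  A' → α₁ A' | ... | α_m A' | ε

A → y becomes A → y A'
A → id e becomes A → id e A'
A → A A A becomes A' → A A A'
A → A e becomes A' → e A'
Add A' → ε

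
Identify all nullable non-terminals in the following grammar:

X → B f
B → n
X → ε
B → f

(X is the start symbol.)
A non-terminal is nullable if it can derive ε (the empty string): either it has an ε-production, or it has a production whose right-hand side consists entirely of nullable non-terminals.

ε-productions: X → ε
So X is immediately nullable.
No further non-terminal can be added: every production for the remaining non-terminals contains a terminal or a non-nullable non-terminal.
Nullable = { 'X' }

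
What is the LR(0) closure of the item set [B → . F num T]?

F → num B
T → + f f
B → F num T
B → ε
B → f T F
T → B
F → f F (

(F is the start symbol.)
To compute CLOSURE, for each item [A → α.Bβ] where B is a non-terminal, add [B → .γ] for all productions B → γ; repeat for the newly added items until nothing changes.

Start with: [B → . F num T]
  [B → . F num T] has the dot before F: add [F → . num B], [F → . f F (]
No further items can be added.

CLOSURE = { [B → . F num T], [F → . f F (], [F → . num B] }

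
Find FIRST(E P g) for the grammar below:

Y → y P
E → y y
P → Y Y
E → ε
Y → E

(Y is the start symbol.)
{ 'g', 'y' }

FIRST sets of the non-terminals involved (from the grammar, by fixed-point iteration):
  FIRST(E) = { 'y', ε }
  FIRST(P) = { 'y', ε }

To compute FIRST(E P g), process the symbols left to right:
Symbol E is a non-terminal. Add FIRST(E) \ {ε} = { 'y' }
E is nullable (ε ∈ FIRST(E)), continue to the next symbol.
Symbol P is a non-terminal. Add FIRST(P) \ {ε} = { 'y' }
P is nullable (ε ∈ FIRST(P)), continue to the next symbol.
Symbol g is a terminal. Add 'g' and stop.
FIRST(E P g) = { 'g', 'y' }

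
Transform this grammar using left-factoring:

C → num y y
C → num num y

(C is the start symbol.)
C → num C'
C' → y y
C' → num y

Left-factoring transforms A → αβ₁ | αβ₂ into A → αA' and A' → β₁ | β₂
(α is the longest common prefix among the alternatives). Repeat until
no nonterminal has two alternatives with a common prefix.

Round 1: C has alternatives sharing prefix 'num'. Introduce C': C → num C'
  Add: C' → y y
  Add: C' → num y

No remaining common prefixes — done.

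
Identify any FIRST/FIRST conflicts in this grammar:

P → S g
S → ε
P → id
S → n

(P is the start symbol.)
No FIRST/FIRST conflicts.

FIRST sets of the non-terminals at (or reachable through a nullable prefix from) the front of some alternative:
  FIRST(S) = { 'n', ε }

Productions for P:
  P → S g: FIRST = { 'g', 'n' }
  P → id: FIRST = { 'id' }
Productions for S:
  S → ε: FIRST = { ε }
  S → n: FIRST = { 'n' }

All alternatives of each non-terminal have pairwise disjoint FIRST sets.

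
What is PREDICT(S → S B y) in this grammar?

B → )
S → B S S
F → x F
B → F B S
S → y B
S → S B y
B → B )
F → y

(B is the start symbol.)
{ ')', 'x', 'y' }

PREDICT(S → S B y) = (FIRST(RHS) \ {ε}) ∪ (FOLLOW(S) if ε ∈ FIRST(RHS), i.e. RHS ⇒* ε)
FIRST(S) = { ')', 'x', 'y' }
FIRST(S B y) = { ')', 'x', 'y' }
ε ∉ FIRST(S B y), so FOLLOW(S) is not added.
PREDICT(S → S B y) = { ')', 'x', 'y' }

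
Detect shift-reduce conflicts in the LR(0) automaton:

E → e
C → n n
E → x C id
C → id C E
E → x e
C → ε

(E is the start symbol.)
Yes — I3: [C → .] vs [C → . id C E]; I6: [C → .] vs [C → . id C E]

Augment with E' → E and build the canonical LR(0) collection (I0 = CLOSURE({[E' → . E]}), then GOTO on every symbol after a dot until no new states appear). It has 12 states:
  I0: { [E → . e], [E → . x C id], [E → . x e], [E' → . E] }  — shift
  I1: { [E' → E .] }  — accept
  I2: { [E → e .] }  — reduce
  I3: { [C → . id C E], [C → . n n], [C → .], [E → x . C id], [E → x . e] }  — shift, reduce
  I4: { [E → x C . id] }  — shift
  I5: { [E → x e .] }  — reduce
  I6: { [C → . id C E], [C → . n n], [C → .], [C → id . C E] }  — shift, reduce
  I7: { [C → n . n] }  — shift
  I8: { [C → n n .] }  — reduce
  I9: { [C → id C . E], [E → . e], [E → . x C id], [E → . x e] }  — shift
  I10: { [C → id C E .] }  — reduce
  I11: { [E → x C id .] }  — reduce

I3 contains reduce item [C → .] and shift items [C → . id C E], [C → . n n], [E → x . e] — shift-reduce conflict.
I6 contains reduce item [C → .] and shift items [C → . id C E], [C → . n n] — shift-reduce conflict.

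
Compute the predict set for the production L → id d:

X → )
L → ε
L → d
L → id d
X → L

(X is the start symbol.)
{ 'id' }

PREDICT(L → id d) = (FIRST(RHS) \ {ε}) ∪ (FOLLOW(L) if ε ∈ FIRST(RHS), i.e. RHS ⇒* ε)
FIRST(id d) = { 'id' }
ε ∉ FIRST(id d), so FOLLOW(L) is not added.
PREDICT(L → id d) = { 'id' }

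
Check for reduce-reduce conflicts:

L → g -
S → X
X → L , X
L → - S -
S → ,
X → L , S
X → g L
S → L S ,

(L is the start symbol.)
A reduce-reduce conflict occurs when an LR(0) state has two complete items [A → α .] and [B → β .] — both call for a reduction, and with no lookahead the parser cannot choose between them.

Augment with L' → L and build the canonical LR(0) collection (I0 = CLOSURE({[L' → . L]}), then GOTO on every symbol after a dot until no new states appear). It has 18 states:
  I0: { [L → . - S -], [L → . g -], [L' → . L] }  — shift
  I1: { [L → - . S -], [L → . - S -], [L → . g -], [S → . ,], [S → . L S ,], [S → . X], [X → . L , S], [X → . L , X], [X → . g L] }  — shift
  I2: { [L' → L .] }  — accept
  I3: { [L → g . -] }  — shift
  I4: { [L → g - .] }  — reduce
  I5: { [S → , .] }  — reduce
  I6: { [L → . - S -], [L → . g -], [S → . ,], [S → . L S ,], [S → . X], [S → L . S ,], [X → . L , S], [X → . L , X], [X → . g L], [X → L . , S], [X → L . , X] }  — shift
  I7: { [L → - S . -] }  — shift
  I8: { [S → X .] }  — reduce
  I9: { [L → . - S -], [L → . g -], [L → g . -], [X → g . L] }  — shift
  I10: { [L → - . S -], [L → . - S -], [L → . g -], [L → g - .], [S → . ,], [S → . L S ,], [S → . X], [X → . L , S], [X → . L , X], [X → . g L] }  — shift, reduce
  I11: { [X → g L .] }  — reduce
  I12: { [L → - S - .] }  — reduce
  I13: { [L → . - S -], [L → . g -], [S → , .], [S → . ,], [S → . L S ,], [S → . X], [X → . L , S], [X → . L , X], [X → . g L], [X → L , . S], [X → L , . X] }  — shift, reduce
  I14: { [S → L S . ,] }  — shift
  I15: { [S → L S , .] }  — reduce
  I16: { [X → L , S .] }  — reduce
  I17: { [S → X .], [X → L , X .] }  — 2 reduces

I17 contains complete items [S → X .], [X → L , X .] — reduce-reduce conflict.

Answer: Yes — I17: [S → X .] vs [X → L , X .]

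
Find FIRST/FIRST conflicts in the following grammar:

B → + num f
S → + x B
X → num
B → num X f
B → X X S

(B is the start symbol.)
Yes. B → num X f / B → X X S on { 'num' }

A FIRST/FIRST conflict occurs when two productions N → α and N → β for the same non-terminal have FIRST(α) ∩ FIRST(β) ≠ ∅ (with ε ∈ FIRST of a nullable right-hand side, so two nullable alternatives also conflict).

FIRST sets of the non-terminals at (or reachable through a nullable prefix from) the front of some alternative:
  FIRST(X) = { 'num' }

Productions for B:
  B → + num f: FIRST = { '+' }
  B → num X f: FIRST = { 'num' }
  B → X X S: FIRST = { 'num' }
S, X have only one production, so no FIRST/FIRST conflict is possible there.

Conflict for B: B → num X f and B → X X S
  Overlap: { 'num' }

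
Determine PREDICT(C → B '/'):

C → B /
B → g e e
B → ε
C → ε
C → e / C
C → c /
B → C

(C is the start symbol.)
{ '/', 'c', 'e', 'g' }

PREDICT(C → B '/') = (FIRST(RHS) \ {ε}) ∪ (FOLLOW(C) if ε ∈ FIRST(RHS), i.e. RHS ⇒* ε)
FIRST(B) = { '/', 'c', 'e', 'g', ε }
FIRST(B '/') = { '/', 'c', 'e', 'g' }
ε ∉ FIRST(B '/'), so FOLLOW(C) is not added.
PREDICT(C → B '/') = { '/', 'c', 'e', 'g' }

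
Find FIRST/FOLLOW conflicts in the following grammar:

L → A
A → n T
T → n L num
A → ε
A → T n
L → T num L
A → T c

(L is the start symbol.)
No FIRST/FOLLOW conflicts.

Nullable non-terminals: A, L.
FIRST sets used below: FIRST(T) = { 'n' }, FIRST(A) = { 'n', ε }

A: nullable alternative(s) A → ε; FOLLOW(A) = { $, 'num' }
  A → n T: FIRST \ {ε} = { 'n' } — disjoint from FOLLOW(A)
  A → ε: FIRST \ {ε} = { } — this is the only nullable alternative, skip
  A → T n: FIRST \ {ε} = { 'n' } — disjoint from FOLLOW(A)
  A → T c: FIRST \ {ε} = { 'n' } — disjoint from FOLLOW(A)

L: nullable alternative(s) L → A; FOLLOW(L) = { $, 'num' }
  L → A: FIRST \ {ε} = { 'n' } — this is the only nullable alternative, skip
  L → T num L: FIRST \ {ε} = { 'n' } — disjoint from FOLLOW(L)

T has no nullable alternative, so no FIRST/FOLLOW check is needed there.

No FIRST/FOLLOW conflicts found.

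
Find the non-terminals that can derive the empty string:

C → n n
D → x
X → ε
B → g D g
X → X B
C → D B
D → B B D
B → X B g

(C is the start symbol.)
{ 'X' }

ε-productions: X → ε
So X is immediately nullable.
No further non-terminal can be added: every production for the remaining non-terminals contains a terminal or a non-nullable non-terminal.
Nullable = { 'X' }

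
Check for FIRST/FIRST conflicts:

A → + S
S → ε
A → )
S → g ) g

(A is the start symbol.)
No FIRST/FIRST conflicts.

A FIRST/FIRST conflict occurs when two productions N → α and N → β for the same non-terminal have FIRST(α) ∩ FIRST(β) ≠ ∅ (with ε ∈ FIRST of a nullable right-hand side, so two nullable alternatives also conflict).

Productions for A:
  A → + S: FIRST = { '+' }
  A → ): FIRST = { ')' }
Productions for S:
  S → ε: FIRST = { ε }
  S → g ) g: FIRST = { 'g' }

All alternatives of each non-terminal have pairwise disjoint FIRST sets.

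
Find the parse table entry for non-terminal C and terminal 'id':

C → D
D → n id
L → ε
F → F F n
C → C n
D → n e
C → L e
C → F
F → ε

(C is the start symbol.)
Empty (error entry)

To find M[C, 'id'], we find productions for C where 'id' is in the predict set (PREDICT(N → α) = (FIRST(α) \ {ε}) ∪ (FOLLOW(N) if α ⇒* ε)).

Relevant sets:
  FIRST(D) = { 'n' }
  FIRST(C) = { 'e', 'n', ε }
  FIRST(L) = { ε }
  FIRST(F) = { 'n', ε }
  FOLLOW(C) = { $, 'n' }

C → D: PREDICT = { 'n' }
C → C n: PREDICT = { 'e', 'n' }
C → L e: PREDICT = { 'e' }
C → F: PREDICT = { $, 'n' }

M[C, 'id'] is empty (no production applies)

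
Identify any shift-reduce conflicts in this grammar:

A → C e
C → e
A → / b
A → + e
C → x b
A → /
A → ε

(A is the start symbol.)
A shift-reduce conflict occurs when an LR(0) state has both:
  - a complete (reduce) item [A → α .] (dot at the end), and
  - a shift item [B → β . c γ] (dot before a terminal).

Augment with A' → A and build the canonical LR(0) collection (I0 = CLOSURE({[A' → . A]}), then GOTO on every symbol after a dot until no new states appear). It has 11 states:
  I0: { [A → . + e], [A → . / b], [A → . /], [A → . C e], [A → .], [A' → . A], [C → . e], [C → . x b] }  — shift, reduce
  I1: { [A → + . e] }  — shift
  I2: { [A → / . b], [A → / .] }  — shift, reduce
  I3: { [A' → A .] }  — accept
  I4: { [A → C . e] }  — shift
  I5: { [C → e .] }  — reduce
  I6: { [C → x . b] }  — shift
  I7: { [C → x b .] }  — reduce
  I8: { [A → C e .] }  — reduce
  I9: { [A → / b .] }  — reduce
  I10: { [A → + e .] }  — reduce

I0 contains reduce item [A → .] and shift items [A → . + e], [A → . /], [A → . / b], [C → . e], [C → . x b] — shift-reduce conflict.
I2 contains reduce item [A → / .] and shift item [A → / . b] — shift-reduce conflict.

Answer: Yes — I0: [A → .] vs [A → . + e]; I2: [A → / .] vs [A → / . b]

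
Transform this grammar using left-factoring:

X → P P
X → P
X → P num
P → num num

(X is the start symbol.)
X → P X'
X' → P
X' → ε
X' → num
P → num num

Left-factoring transforms A → αβ₁ | αβ₂ into A → αA' and A' → β₁ | β₂
(α is the longest common prefix among the alternatives). Repeat until
no nonterminal has two alternatives with a common prefix.

Round 1: X has alternatives sharing prefix 'P'. Introduce X': X → P X'
  Add: X' → P
  Add: X' → ε
  Add: X' → num

No remaining common prefixes — done.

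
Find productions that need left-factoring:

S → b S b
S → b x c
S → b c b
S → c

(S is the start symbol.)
Yes, S has productions with common prefix 'b'

Left-factoring is needed when two productions for the same non-terminal
share a common prefix on the right-hand side.

Productions for S:
  S → b S b
  S → b x c
  S → b c b
  S → c

Found common prefix 'b' in productions for S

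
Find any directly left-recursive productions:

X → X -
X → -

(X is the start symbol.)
Direct left recursion occurs when N → N α for some non-terminal N (the right-hand side begins with the left-hand side itself).

X → X -: LEFT RECURSIVE (starts with X)
X → -: starts with '-'

The grammar has direct left recursion on: X.

Answer: Yes, X is left-recursive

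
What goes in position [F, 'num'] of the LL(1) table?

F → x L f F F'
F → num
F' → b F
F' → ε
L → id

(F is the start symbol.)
F → num

To find M[F, 'num'], we find productions for F where 'num' is in the predict set (PREDICT(N → α) = (FIRST(α) \ {ε}) ∪ (FOLLOW(N) if α ⇒* ε)).

F → x L f F F': PREDICT = { 'x' }
F → num: PREDICT = { 'num' }
  'num' is in predict set, so this production goes in M[F, 'num']

M[F, 'num'] = F → num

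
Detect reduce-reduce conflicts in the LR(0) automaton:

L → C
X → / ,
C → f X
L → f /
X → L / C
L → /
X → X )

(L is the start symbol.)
Yes — I5: [L → / .] vs [L → f / .]

Augment with L' → L and build the canonical LR(0) collection (I0 = CLOSURE({[L' → . L]}), then GOTO on every symbol after a dot until no new states appear). It has 14 states:
  I0: { [C → . f X], [L → . /], [L → . C], [L → . f /], [L' → . L] }  — shift
  I1: { [L → / .] }  — reduce
  I2: { [L → C .] }  — reduce
  I3: { [L' → L .] }  — accept
  I4: { [C → . f X], [C → f . X], [L → . /], [L → . C], [L → . f /], [L → f . /], [X → . / ,], [X → . L / C], [X → . X )] }  — shift
  I5: { [L → / .], [L → f / .], [X → / . ,] }  — shift, 2 reduces
  I6: { [X → L . / C] }  — shift
  I7: { [C → f X .], [X → X . )] }  — shift, reduce
  I8: { [X → X ) .] }  — reduce
  I9: { [C → . f X], [X → L / . C] }  — shift
  I10: { [X → L / C .] }  — reduce
  I11: { [C → . f X], [C → f . X], [L → . /], [L → . C], [L → . f /], [X → . / ,], [X → . L / C], [X → . X )] }  — shift
  I12: { [L → / .], [X → / . ,] }  — shift, reduce
  I13: { [X → / , .] }  — reduce

I5 contains complete items [L → / .], [L → f / .] — reduce-reduce conflict.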